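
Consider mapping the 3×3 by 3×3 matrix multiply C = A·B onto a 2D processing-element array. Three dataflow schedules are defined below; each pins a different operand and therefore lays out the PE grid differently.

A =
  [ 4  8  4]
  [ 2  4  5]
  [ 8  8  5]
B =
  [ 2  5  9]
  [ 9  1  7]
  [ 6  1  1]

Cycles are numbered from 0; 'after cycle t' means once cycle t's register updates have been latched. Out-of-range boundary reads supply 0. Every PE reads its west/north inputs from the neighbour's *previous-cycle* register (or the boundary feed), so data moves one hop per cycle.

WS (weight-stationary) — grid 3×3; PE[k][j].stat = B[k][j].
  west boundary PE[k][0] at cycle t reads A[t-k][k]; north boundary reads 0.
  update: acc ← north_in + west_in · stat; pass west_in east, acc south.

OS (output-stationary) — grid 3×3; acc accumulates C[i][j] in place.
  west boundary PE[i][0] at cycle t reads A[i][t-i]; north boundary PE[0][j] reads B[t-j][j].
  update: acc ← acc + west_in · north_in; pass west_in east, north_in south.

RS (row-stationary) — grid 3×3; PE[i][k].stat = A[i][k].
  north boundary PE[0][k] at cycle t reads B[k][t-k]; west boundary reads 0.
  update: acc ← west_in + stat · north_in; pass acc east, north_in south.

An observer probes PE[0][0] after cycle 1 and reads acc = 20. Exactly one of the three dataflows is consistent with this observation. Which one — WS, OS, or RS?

dataflow = RS

— WS: 3×3; PE[0][0] trace:
  after 0 — PE[0][0] acc=8, pass-E 4, pass-S 8
  after 1 — PE[0][0] acc=4, pass-E 2, pass-S 4
— OS: 3×3; PE[0][0] trace:
  after 0 — PE[0][0] acc=8, pass-E 4, pass-S 2
  after 1 — PE[0][0] acc=80, pass-E 8, pass-S 9
— RS: 3×3; PE[0][0] trace:
  after 0 — PE[0][0] acc=8, pass-E 8, pass-S 2
  after 1 — PE[0][0] acc=20, pass-E 20, pass-S 5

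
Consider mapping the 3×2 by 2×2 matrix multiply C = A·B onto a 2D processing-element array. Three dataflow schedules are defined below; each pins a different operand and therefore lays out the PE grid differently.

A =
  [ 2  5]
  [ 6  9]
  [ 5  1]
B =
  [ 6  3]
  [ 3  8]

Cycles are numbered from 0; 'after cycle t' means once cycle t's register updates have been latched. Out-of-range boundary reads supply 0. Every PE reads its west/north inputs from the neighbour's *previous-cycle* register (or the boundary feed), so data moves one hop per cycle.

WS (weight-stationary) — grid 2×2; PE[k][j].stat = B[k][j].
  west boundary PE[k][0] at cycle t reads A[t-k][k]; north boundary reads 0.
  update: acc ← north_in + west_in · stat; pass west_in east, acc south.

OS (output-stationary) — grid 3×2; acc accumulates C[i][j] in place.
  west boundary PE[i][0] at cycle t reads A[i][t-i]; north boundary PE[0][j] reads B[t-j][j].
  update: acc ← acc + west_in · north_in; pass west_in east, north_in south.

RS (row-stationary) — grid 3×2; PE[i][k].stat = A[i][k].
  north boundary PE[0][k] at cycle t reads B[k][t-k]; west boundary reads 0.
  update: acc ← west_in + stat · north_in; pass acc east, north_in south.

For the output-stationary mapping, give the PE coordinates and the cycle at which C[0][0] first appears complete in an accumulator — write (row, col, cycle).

(row, col, cycle) = (0, 0, 1)

Under OS, C[0][0] lands at PE[0][0]:
  after 0 — PE[0][0] acc=12, pass-E 2, pass-S 6
  after 1 — PE[0][0] acc=27, pass-E 5, pass-S 3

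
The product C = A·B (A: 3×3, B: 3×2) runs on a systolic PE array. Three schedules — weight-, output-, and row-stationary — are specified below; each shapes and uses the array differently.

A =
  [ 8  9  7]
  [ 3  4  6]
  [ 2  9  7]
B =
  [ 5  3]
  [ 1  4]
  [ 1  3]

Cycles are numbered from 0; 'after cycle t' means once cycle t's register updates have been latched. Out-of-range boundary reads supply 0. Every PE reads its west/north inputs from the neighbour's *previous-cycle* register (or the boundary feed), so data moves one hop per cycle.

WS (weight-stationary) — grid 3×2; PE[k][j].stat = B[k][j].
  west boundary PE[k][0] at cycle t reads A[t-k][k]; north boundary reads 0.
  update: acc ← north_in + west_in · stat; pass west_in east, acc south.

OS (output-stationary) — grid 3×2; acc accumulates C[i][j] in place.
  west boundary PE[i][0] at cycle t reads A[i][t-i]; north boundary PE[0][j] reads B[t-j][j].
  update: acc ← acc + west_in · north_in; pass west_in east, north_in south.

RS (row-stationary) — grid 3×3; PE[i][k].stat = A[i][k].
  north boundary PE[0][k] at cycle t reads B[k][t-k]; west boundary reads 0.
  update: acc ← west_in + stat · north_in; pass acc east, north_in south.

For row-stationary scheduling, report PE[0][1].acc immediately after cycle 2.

RS 3×3: PE[0][1] cycle-by-cycle (with neighbour feeds):
  step 0 · PE0,0: acc=40; fwd→40 fwd↓5
  step 0 · PE0,1: acc=0; fwd→0 fwd↓0
  step 1 · PE0,0: acc=24; fwd→24 fwd↓3
  step 1 · PE0,1: acc=49; fwd→49 fwd↓1
  step 2 · PE0,0: acc=0; fwd→0 fwd↓0
  step 2 · PE0,1: acc=60; fwd→60 fwd↓4

PE[0][1].acc = 60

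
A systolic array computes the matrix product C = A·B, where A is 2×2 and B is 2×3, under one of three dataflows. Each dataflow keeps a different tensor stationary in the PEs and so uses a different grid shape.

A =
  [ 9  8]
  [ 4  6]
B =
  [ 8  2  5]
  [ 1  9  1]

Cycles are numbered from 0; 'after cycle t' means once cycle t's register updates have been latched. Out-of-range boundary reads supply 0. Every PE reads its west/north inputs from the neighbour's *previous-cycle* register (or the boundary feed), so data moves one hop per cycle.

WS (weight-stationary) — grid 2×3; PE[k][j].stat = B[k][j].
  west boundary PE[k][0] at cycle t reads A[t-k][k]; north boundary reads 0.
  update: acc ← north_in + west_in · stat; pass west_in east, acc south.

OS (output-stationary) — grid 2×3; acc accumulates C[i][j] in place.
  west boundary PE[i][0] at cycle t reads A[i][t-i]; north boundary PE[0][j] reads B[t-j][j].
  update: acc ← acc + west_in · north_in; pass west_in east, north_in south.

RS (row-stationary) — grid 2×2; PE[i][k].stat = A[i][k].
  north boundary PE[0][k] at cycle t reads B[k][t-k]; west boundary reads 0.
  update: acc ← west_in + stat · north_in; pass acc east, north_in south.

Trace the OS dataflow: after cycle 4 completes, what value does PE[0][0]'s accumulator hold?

OS 2×3: PE[0][0] cycle-by-cycle (with neighbour feeds):
  [0] (0,0) acc=72 (h:9 v:8)
  [1] (0,0) acc=80 (h:8 v:1)
  [2] (0,0) acc=80 (h:0 v:0)
  [3] (0,0) acc=80 (h:0 v:0)
  [4] (0,0) acc=80 (h:0 v:0)

PE[0][0].acc = 80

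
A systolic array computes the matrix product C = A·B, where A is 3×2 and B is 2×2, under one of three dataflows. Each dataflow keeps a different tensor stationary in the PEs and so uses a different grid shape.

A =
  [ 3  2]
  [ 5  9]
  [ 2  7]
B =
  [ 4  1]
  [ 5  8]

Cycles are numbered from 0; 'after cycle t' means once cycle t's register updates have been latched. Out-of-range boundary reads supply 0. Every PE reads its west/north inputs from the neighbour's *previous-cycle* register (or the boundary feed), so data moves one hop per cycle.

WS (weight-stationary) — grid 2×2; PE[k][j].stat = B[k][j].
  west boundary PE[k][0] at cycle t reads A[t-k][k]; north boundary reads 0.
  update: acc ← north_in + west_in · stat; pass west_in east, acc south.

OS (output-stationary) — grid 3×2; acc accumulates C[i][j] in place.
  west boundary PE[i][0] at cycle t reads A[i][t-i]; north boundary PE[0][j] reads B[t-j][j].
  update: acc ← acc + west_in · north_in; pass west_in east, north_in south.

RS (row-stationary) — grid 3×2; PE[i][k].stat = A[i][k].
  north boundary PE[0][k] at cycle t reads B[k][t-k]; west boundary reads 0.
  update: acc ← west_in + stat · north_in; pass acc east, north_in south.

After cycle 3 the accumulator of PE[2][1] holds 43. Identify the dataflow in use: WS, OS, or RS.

dataflow = RS

WS: PE[2][1] is outside its 2×2 grid.
OS [3×2] PE[2][1] across cycles:
  0: (2,1).acc=0  regs=<0,0>
  1: (2,1).acc=0  regs=<0,0>
  2: (2,1).acc=0  regs=<0,0>
  3: (2,1).acc=2  regs=<2,1>
RS [3×2] PE[2][1] across cycles:
  0: (2,1).acc=0  regs=<0,0>
  1: (2,1).acc=0  regs=<0,0>
  2: (2,1).acc=0  regs=<0,0>
  3: (2,1).acc=43  regs=<43,5>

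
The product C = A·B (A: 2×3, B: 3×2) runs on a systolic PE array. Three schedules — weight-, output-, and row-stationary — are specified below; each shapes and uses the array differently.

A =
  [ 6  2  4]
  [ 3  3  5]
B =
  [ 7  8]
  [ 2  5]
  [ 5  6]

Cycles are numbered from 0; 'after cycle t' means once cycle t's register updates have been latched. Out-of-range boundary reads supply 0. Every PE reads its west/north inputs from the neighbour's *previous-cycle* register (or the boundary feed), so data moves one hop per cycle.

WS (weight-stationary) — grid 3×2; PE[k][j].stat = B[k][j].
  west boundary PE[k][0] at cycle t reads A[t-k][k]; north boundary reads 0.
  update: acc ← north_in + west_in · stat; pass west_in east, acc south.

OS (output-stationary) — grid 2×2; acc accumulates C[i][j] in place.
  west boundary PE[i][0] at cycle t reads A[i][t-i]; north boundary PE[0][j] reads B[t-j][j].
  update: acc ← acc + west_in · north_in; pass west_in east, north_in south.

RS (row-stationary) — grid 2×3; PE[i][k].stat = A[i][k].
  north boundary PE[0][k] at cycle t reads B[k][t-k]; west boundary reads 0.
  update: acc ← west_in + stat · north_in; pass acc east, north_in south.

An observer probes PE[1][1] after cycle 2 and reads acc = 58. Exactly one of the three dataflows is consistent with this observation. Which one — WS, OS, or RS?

Under WS (3×2), PE[1][1]:
  after 0 — PE[1][1] acc=0, pass-E 0, pass-S 0
  after 1 — PE[1][1] acc=0, pass-E 0, pass-S 0
  after 2 — PE[1][1] acc=58, pass-E 2, pass-S 58
Under OS (2×2), PE[1][1]:
  after 0 — PE[1][1] acc=0, pass-E 0, pass-S 0
  after 1 — PE[1][1] acc=0, pass-E 0, pass-S 0
  after 2 — PE[1][1] acc=24, pass-E 3, pass-S 8
Under RS (2×3), PE[1][1]:
  after 0 — PE[1][1] acc=0, pass-E 0, pass-S 0
  after 1 — PE[1][1] acc=0, pass-E 0, pass-S 0
  after 2 — PE[1][1] acc=27, pass-E 27, pass-S 2

dataflow = WS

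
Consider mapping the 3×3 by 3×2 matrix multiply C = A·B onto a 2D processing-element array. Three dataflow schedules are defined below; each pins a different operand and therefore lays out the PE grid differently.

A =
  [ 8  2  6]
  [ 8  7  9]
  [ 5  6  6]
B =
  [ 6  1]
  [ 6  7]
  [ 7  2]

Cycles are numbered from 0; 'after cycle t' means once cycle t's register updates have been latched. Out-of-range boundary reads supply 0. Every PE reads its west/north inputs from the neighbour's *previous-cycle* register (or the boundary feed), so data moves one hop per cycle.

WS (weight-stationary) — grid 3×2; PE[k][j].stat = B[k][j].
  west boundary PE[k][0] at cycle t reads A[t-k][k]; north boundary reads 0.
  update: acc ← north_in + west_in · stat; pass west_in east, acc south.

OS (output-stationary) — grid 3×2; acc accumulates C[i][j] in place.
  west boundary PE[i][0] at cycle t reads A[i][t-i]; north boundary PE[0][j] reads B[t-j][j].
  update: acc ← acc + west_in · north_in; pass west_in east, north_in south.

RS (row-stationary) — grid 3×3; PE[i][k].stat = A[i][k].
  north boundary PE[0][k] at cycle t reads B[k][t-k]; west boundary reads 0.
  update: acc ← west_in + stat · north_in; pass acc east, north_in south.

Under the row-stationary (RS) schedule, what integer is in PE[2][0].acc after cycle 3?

Tracing RS — 3×3 array, target PE[2][0]:
  @0  [1,0]  acc 0  |  →0  ↓0
  @0  [2,0]  acc 0  |  →0  ↓0
  @1  [1,0]  acc 48  |  →48  ↓6
  @1  [2,0]  acc 0  |  →0  ↓0
  @2  [1,0]  acc 8  |  →8  ↓1
  @2  [2,0]  acc 30  |  →30  ↓6
  @3  [1,0]  acc 0  |  →0  ↓0
  @3  [2,0]  acc 5  |  →5  ↓1

PE[2][0].acc = 5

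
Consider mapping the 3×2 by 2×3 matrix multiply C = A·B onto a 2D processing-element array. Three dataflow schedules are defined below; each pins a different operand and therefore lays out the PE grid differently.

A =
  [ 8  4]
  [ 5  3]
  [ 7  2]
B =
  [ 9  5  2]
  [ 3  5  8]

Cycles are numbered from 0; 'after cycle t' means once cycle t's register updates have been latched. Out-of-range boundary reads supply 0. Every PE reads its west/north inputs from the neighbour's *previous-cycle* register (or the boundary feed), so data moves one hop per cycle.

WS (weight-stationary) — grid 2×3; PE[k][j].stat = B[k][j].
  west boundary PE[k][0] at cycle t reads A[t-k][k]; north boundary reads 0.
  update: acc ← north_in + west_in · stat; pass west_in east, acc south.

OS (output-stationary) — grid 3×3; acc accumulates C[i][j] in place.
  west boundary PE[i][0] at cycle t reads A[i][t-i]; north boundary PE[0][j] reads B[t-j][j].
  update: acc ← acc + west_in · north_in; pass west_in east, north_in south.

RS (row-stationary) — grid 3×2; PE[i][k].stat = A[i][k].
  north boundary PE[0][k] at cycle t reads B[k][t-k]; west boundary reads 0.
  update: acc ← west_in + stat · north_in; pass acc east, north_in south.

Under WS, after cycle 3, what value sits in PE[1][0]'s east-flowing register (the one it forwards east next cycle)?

WS (2×3). Following PE[1][0] plus its west/north inputs:
  step 0 · PE0,0: acc=72; fwd→8 fwd↓72
  step 0 · PE1,0: acc=0; fwd→0 fwd↓0
  step 1 · PE0,0: acc=45; fwd→5 fwd↓45
  step 1 · PE1,0: acc=84; fwd→4 fwd↓84
  step 2 · PE0,0: acc=63; fwd→7 fwd↓63
  step 2 · PE1,0: acc=54; fwd→3 fwd↓54
  step 3 · PE0,0: acc=0; fwd→0 fwd↓0
  step 3 · PE1,0: acc=69; fwd→2 fwd↓69

register = 2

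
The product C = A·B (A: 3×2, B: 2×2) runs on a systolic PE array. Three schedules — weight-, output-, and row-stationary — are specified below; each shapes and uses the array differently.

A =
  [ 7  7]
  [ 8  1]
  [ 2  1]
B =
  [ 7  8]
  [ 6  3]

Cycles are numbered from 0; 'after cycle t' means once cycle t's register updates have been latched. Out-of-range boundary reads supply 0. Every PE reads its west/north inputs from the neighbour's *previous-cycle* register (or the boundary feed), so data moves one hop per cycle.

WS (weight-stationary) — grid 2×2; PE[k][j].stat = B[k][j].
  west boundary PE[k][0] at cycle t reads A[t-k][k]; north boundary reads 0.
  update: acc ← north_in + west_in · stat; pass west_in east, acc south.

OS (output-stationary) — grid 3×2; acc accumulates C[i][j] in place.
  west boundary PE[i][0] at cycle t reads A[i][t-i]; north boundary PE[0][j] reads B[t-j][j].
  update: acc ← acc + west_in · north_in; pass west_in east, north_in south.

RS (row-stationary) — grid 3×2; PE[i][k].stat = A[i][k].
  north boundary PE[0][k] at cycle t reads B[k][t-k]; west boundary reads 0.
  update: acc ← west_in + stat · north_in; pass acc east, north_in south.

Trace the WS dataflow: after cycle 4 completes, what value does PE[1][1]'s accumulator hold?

PE[1][1].acc = 19

WS 2×2: PE[1][1] cycle-by-cycle (with neighbour feeds):
  @0  [0,1]  acc 0  |  →0  ↓0
  @0  [1,0]  acc 0  |  →0  ↓0
  @0  [1,1]  acc 0  |  →0  ↓0
  @1  [0,1]  acc 56  |  →7  ↓56
  @1  [1,0]  acc 91  |  →7  ↓91
  @1  [1,1]  acc 0  |  →0  ↓0
  @2  [0,1]  acc 64  |  →8  ↓64
  @2  [1,0]  acc 62  |  →1  ↓62
  @2  [1,1]  acc 77  |  →7  ↓77
  @3  [0,1]  acc 16  |  →2  ↓16
  @3  [1,0]  acc 20  |  →1  ↓20
  @3  [1,1]  acc 67  |  →1  ↓67
  @4  [0,1]  acc 0  |  →0  ↓0
  @4  [1,0]  acc 0  |  →0  ↓0
  @4  [1,1]  acc 19  |  →1  ↓19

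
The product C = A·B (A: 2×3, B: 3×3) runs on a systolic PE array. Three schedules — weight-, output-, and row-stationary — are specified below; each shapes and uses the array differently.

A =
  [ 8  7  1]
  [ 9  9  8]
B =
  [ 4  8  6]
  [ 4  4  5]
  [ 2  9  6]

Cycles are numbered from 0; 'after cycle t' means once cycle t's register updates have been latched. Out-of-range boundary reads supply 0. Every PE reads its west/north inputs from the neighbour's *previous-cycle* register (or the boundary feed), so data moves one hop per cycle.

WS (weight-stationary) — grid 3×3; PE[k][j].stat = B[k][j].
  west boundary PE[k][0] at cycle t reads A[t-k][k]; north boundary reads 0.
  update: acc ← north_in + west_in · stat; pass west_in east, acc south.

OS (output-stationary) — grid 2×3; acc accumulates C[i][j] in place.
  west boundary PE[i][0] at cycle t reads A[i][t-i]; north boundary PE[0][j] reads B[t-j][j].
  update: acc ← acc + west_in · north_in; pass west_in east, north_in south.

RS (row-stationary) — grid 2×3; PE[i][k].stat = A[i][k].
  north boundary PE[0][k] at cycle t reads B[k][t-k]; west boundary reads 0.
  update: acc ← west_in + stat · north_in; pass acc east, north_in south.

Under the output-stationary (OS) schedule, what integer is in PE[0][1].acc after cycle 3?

Tracing OS — 2×3 array, target PE[0][1]:
  step 0 · PE0,0: acc=32; fwd→8 fwd↓4
  step 0 · PE0,1: acc=0; fwd→0 fwd↓0
  step 1 · PE0,0: acc=60; fwd→7 fwd↓4
  step 1 · PE0,1: acc=64; fwd→8 fwd↓8
  step 2 · PE0,0: acc=62; fwd→1 fwd↓2
  step 2 · PE0,1: acc=92; fwd→7 fwd↓4
  step 3 · PE0,0: acc=62; fwd→0 fwd↓0
  step 3 · PE0,1: acc=101; fwd→1 fwd↓9

PE[0][1].acc = 101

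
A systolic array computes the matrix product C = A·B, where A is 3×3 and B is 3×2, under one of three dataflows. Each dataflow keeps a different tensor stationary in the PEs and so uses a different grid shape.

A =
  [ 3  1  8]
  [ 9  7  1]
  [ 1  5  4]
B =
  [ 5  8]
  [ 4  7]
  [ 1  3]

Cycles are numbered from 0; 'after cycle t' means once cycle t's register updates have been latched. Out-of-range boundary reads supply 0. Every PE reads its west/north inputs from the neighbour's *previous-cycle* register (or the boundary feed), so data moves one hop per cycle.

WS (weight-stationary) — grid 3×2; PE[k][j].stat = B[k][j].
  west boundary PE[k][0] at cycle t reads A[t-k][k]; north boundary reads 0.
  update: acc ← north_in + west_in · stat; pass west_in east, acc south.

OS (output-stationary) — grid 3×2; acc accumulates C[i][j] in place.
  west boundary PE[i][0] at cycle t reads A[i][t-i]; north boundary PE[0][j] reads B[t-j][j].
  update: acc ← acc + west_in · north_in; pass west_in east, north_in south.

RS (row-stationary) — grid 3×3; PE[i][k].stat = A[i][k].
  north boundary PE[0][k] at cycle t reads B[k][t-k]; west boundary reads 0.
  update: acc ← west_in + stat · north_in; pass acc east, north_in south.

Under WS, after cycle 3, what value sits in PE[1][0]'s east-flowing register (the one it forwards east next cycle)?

WS (3×2). Following PE[1][0] plus its west/north inputs:
  t=0 PE[0][0]: acc=15 h=3 v=15
  t=0 PE[1][0]: acc=0 h=0 v=0
  t=1 PE[0][0]: acc=45 h=9 v=45
  t=1 PE[1][0]: acc=19 h=1 v=19
  t=2 PE[0][0]: acc=5 h=1 v=5
  t=2 PE[1][0]: acc=73 h=7 v=73
  t=3 PE[0][0]: acc=0 h=0 v=0
  t=3 PE[1][0]: acc=25 h=5 v=25

register = 5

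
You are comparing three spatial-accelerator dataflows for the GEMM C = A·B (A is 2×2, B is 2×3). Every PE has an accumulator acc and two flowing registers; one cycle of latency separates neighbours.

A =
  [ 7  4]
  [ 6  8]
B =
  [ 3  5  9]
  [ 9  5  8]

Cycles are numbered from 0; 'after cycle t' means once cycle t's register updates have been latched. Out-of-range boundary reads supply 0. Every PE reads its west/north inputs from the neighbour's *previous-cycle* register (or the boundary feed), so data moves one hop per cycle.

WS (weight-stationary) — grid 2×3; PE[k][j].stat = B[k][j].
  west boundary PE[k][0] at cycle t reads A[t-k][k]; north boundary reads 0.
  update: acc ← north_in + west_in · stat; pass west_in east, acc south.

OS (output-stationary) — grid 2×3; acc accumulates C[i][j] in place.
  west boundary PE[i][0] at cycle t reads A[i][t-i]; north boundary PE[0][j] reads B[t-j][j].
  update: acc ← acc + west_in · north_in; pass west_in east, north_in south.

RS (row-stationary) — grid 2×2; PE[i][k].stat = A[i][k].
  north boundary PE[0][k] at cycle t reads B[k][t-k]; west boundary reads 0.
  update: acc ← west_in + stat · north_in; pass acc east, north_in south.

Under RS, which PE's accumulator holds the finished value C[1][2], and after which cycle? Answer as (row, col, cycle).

(row, col, cycle) = (1, 1, 4)

RS — PE[1][1] is where C[1][2] collects:
  [0] (1,1) acc=0 (h:0 v:0)
  [1] (1,1) acc=0 (h:0 v:0)
  [2] (1,1) acc=90 (h:90 v:9)
  [3] (1,1) acc=70 (h:70 v:5)
  [4] (1,1) acc=118 (h:118 v:8)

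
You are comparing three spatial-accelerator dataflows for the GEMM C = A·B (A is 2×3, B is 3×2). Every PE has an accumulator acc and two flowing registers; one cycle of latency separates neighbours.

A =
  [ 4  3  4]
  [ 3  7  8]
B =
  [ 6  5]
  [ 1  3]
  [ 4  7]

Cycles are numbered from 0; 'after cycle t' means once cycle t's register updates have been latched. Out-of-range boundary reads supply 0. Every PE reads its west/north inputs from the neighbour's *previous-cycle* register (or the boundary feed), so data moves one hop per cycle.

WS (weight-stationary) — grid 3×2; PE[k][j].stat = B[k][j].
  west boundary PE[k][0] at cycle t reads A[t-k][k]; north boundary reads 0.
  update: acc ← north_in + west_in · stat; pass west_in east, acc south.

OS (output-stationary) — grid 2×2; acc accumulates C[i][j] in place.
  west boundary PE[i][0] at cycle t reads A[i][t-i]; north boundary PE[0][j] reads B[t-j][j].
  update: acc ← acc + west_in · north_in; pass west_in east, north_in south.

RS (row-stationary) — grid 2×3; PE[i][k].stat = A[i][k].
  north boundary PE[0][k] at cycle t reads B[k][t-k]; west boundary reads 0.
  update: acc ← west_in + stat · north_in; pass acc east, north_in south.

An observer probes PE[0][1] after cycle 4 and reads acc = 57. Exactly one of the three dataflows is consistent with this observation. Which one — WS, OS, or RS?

dataflow = OS

Under WS (3×2), PE[0][1]:
  0: (0,1).acc=0  regs=<0,0>
  1: (0,1).acc=20  regs=<4,20>
  2: (0,1).acc=15  regs=<3,15>
  3: (0,1).acc=0  regs=<0,0>
  4: (0,1).acc=0  regs=<0,0>
Under OS (2×2), PE[0][1]:
  0: (0,1).acc=0  regs=<0,0>
  1: (0,1).acc=20  regs=<4,5>
  2: (0,1).acc=29  regs=<3,3>
  3: (0,1).acc=57  regs=<4,7>
  4: (0,1).acc=57  regs=<0,0>
Under RS (2×3), PE[0][1]:
  0: (0,1).acc=0  regs=<0,0>
  1: (0,1).acc=27  regs=<27,1>
  2: (0,1).acc=29  regs=<29,3>
  3: (0,1).acc=0  regs=<0,0>
  4: (0,1).acc=0  regs=<0,0>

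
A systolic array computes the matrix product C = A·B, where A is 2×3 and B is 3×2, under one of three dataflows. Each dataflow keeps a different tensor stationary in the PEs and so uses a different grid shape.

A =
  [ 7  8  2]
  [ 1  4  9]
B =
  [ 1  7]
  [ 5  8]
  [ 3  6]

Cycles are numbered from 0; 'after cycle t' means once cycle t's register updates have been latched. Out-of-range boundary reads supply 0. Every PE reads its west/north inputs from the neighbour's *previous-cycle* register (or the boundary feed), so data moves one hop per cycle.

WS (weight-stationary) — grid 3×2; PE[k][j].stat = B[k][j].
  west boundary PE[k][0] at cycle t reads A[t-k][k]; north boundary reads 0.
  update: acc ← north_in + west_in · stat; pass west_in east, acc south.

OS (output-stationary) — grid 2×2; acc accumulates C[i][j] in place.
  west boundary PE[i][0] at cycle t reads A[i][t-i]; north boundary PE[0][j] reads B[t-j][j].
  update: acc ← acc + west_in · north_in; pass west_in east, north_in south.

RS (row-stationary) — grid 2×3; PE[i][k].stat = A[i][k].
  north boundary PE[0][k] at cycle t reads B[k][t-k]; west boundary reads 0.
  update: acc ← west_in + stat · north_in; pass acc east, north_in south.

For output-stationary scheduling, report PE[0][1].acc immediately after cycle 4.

OS (2×2). Following PE[0][1] plus its west/north inputs:
  step 0 · PE0,0: acc=7; fwd→7 fwd↓1
  step 0 · PE0,1: acc=0; fwd→0 fwd↓0
  step 1 · PE0,0: acc=47; fwd→8 fwd↓5
  step 1 · PE0,1: acc=49; fwd→7 fwd↓7
  step 2 · PE0,0: acc=53; fwd→2 fwd↓3
  step 2 · PE0,1: acc=113; fwd→8 fwd↓8
  step 3 · PE0,0: acc=53; fwd→0 fwd↓0
  step 3 · PE0,1: acc=125; fwd→2 fwd↓6
  step 4 · PE0,0: acc=53; fwd→0 fwd↓0
  step 4 · PE0,1: acc=125; fwd→0 fwd↓0

PE[0][1].acc = 125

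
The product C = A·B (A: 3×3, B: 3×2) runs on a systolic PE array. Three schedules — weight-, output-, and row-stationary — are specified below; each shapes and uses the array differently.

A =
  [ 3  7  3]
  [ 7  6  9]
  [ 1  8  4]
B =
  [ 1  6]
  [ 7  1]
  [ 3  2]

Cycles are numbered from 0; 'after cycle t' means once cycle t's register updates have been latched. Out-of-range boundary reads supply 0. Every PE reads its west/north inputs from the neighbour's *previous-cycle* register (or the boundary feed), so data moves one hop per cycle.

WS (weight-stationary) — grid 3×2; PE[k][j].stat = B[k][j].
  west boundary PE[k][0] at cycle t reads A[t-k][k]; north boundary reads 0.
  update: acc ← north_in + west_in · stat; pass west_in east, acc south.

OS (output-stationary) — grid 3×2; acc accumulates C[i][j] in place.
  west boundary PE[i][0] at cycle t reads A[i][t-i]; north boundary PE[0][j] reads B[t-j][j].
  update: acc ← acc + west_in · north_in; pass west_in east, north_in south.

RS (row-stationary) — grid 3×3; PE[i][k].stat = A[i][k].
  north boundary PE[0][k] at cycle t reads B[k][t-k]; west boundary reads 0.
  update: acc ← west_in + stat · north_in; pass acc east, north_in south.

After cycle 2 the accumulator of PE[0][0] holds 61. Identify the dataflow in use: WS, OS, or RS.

— WS: 3×2; PE[0][0] trace:
  after 0 — PE[0][0] acc=3, pass-E 3, pass-S 3
  after 1 — PE[0][0] acc=7, pass-E 7, pass-S 7
  after 2 — PE[0][0] acc=1, pass-E 1, pass-S 1
— OS: 3×2; PE[0][0] trace:
  after 0 — PE[0][0] acc=3, pass-E 3, pass-S 1
  after 1 — PE[0][0] acc=52, pass-E 7, pass-S 7
  after 2 — PE[0][0] acc=61, pass-E 3, pass-S 3
— RS: 3×3; PE[0][0] trace:
  after 0 — PE[0][0] acc=3, pass-E 3, pass-S 1
  after 1 — PE[0][0] acc=18, pass-E 18, pass-S 6
  after 2 — PE[0][0] acc=0, pass-E 0, pass-S 0

dataflow = OS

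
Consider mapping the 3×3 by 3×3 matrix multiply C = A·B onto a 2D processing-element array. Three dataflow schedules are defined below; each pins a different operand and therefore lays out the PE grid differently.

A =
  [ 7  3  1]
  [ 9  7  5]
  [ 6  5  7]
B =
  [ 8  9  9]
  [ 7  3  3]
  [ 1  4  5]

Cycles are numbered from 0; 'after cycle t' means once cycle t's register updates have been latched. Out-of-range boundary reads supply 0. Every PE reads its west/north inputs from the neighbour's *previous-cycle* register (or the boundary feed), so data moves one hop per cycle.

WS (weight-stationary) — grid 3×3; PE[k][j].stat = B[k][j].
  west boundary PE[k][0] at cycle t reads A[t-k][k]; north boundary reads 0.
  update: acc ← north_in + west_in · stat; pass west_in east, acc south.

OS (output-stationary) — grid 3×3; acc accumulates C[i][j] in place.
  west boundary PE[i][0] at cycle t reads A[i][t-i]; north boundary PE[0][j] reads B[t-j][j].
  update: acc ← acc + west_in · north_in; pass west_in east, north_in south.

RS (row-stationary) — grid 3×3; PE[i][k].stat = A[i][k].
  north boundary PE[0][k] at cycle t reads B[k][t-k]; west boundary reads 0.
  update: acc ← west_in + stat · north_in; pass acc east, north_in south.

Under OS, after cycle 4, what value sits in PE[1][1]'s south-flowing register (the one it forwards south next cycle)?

OS 3×3: PE[1][1] cycle-by-cycle (with neighbour feeds):
  t=0 PE[0][1]: acc=0 h=0 v=0
  t=0 PE[1][0]: acc=0 h=0 v=0
  t=0 PE[1][1]: acc=0 h=0 v=0
  t=1 PE[0][1]: acc=63 h=7 v=9
  t=1 PE[1][0]: acc=72 h=9 v=8
  t=1 PE[1][1]: acc=0 h=0 v=0
  t=2 PE[0][1]: acc=72 h=3 v=3
  t=2 PE[1][0]: acc=121 h=7 v=7
  t=2 PE[1][1]: acc=81 h=9 v=9
  t=3 PE[0][1]: acc=76 h=1 v=4
  t=3 PE[1][0]: acc=126 h=5 v=1
  t=3 PE[1][1]: acc=102 h=7 v=3
  t=4 PE[0][1]: acc=76 h=0 v=0
  t=4 PE[1][0]: acc=126 h=0 v=0
  t=4 PE[1][1]: acc=122 h=5 v=4

register = 4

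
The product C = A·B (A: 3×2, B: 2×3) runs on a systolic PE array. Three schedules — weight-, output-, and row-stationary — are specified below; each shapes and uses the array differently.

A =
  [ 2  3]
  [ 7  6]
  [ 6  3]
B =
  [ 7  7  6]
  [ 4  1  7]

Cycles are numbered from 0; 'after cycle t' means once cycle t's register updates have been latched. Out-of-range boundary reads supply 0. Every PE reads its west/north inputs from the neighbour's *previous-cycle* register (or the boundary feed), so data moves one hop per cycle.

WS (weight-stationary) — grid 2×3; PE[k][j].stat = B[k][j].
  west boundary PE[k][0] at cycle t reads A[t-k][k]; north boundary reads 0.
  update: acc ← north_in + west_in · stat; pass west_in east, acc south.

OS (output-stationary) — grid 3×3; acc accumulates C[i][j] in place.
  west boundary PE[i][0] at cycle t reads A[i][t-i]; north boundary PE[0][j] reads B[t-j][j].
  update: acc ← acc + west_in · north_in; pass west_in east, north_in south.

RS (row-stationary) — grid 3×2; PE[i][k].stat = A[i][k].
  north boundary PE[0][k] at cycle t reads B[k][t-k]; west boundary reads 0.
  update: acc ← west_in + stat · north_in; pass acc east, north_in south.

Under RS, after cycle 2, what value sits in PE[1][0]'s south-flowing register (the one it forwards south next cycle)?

register = 7

RS 3×2: PE[1][0] cycle-by-cycle (with neighbour feeds):
  c0 r0c0: 14 / 14 / 7
  c0 r1c0: 0 / 0 / 0
  c1 r0c0: 14 / 14 / 7
  c1 r1c0: 49 / 49 / 7
  c2 r0c0: 12 / 12 / 6
  c2 r1c0: 49 / 49 / 7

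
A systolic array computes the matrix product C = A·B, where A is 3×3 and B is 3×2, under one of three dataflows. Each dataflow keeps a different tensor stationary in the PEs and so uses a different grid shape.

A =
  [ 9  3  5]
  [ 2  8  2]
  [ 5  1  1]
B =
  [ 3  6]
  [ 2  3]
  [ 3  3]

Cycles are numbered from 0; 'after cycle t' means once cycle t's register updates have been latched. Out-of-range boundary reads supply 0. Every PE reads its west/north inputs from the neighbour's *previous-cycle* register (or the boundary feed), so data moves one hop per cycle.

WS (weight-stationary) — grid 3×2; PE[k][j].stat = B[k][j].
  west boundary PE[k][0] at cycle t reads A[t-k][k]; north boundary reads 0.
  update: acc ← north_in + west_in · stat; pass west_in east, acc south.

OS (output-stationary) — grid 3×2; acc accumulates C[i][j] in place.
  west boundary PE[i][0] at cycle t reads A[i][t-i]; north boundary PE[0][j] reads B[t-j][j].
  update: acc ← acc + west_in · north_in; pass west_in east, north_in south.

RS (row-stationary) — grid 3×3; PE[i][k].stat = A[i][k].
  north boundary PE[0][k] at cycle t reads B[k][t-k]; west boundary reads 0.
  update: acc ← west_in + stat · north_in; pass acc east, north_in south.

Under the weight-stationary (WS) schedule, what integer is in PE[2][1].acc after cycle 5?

PE[2][1].acc = 36

WS (3×2). Following PE[2][1] plus its west/north inputs:
  c0 r1c1: 0 / 0 / 0
  c0 r2c0: 0 / 0 / 0
  c0 r2c1: 0 / 0 / 0
  c1 r1c1: 0 / 0 / 0
  c1 r2c0: 0 / 0 / 0
  c1 r2c1: 0 / 0 / 0
  c2 r1c1: 63 / 3 / 63
  c2 r2c0: 48 / 5 / 48
  c2 r2c1: 0 / 0 / 0
  c3 r1c1: 36 / 8 / 36
  c3 r2c0: 28 / 2 / 28
  c3 r2c1: 78 / 5 / 78
  c4 r1c1: 33 / 1 / 33
  c4 r2c0: 20 / 1 / 20
  c4 r2c1: 42 / 2 / 42
  c5 r1c1: 0 / 0 / 0
  c5 r2c0: 0 / 0 / 0
  c5 r2c1: 36 / 1 / 36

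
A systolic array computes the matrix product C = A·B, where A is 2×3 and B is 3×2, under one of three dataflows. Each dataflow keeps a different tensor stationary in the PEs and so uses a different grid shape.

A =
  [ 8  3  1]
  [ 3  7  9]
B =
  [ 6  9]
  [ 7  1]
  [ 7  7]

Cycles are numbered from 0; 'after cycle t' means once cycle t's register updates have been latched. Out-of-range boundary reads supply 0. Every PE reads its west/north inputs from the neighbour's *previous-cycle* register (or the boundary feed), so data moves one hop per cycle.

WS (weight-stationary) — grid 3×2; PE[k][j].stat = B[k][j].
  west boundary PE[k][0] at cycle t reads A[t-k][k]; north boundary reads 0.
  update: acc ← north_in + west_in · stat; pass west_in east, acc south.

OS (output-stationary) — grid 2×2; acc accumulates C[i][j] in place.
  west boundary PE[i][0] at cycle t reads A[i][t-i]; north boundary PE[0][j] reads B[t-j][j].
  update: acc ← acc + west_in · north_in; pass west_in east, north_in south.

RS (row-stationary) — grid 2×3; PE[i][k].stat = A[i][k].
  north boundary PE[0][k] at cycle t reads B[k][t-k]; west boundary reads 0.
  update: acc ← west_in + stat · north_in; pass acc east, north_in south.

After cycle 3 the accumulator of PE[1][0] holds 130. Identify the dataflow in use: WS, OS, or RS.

Under WS (3×2), PE[1][0]:
  cycle 0: PE[1][0] → acc 0, east 0, south 0
  cycle 1: PE[1][0] → acc 69, east 3, south 69
  cycle 2: PE[1][0] → acc 67, east 7, south 67
  cycle 3: PE[1][0] → acc 0, east 0, south 0
Under OS (2×2), PE[1][0]:
  cycle 0: PE[1][0] → acc 0, east 0, south 0
  cycle 1: PE[1][0] → acc 18, east 3, south 6
  cycle 2: PE[1][0] → acc 67, east 7, south 7
  cycle 3: PE[1][0] → acc 130, east 9, south 7
Under RS (2×3), PE[1][0]:
  cycle 0: PE[1][0] → acc 0, east 0, south 0
  cycle 1: PE[1][0] → acc 18, east 18, south 6
  cycle 2: PE[1][0] → acc 27, east 27, south 9
  cycle 3: PE[1][0] → acc 0, east 0, south 0

dataflow = OS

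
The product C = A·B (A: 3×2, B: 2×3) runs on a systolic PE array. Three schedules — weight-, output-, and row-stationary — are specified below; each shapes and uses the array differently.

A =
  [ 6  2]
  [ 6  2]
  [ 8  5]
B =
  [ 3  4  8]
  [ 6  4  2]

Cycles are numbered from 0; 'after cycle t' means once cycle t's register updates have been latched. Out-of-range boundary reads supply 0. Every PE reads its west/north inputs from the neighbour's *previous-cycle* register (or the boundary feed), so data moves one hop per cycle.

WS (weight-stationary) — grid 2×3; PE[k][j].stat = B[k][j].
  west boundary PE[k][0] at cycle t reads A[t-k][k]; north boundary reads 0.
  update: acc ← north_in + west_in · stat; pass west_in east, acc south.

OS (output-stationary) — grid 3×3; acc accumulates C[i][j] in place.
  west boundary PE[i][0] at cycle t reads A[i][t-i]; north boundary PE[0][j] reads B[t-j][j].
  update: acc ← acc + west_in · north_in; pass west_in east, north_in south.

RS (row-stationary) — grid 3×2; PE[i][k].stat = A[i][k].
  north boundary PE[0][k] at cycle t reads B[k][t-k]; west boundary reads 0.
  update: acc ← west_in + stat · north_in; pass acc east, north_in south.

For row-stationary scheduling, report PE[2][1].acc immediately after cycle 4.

RS (3×2). Following PE[2][1] plus its west/north inputs:
  [0] (1,1) acc=0 (h:0 v:0)
  [0] (2,0) acc=0 (h:0 v:0)
  [0] (2,1) acc=0 (h:0 v:0)
  [1] (1,1) acc=0 (h:0 v:0)
  [1] (2,0) acc=0 (h:0 v:0)
  [1] (2,1) acc=0 (h:0 v:0)
  [2] (1,1) acc=30 (h:30 v:6)
  [2] (2,0) acc=24 (h:24 v:3)
  [2] (2,1) acc=0 (h:0 v:0)
  [3] (1,1) acc=32 (h:32 v:4)
  [3] (2,0) acc=32 (h:32 v:4)
  [3] (2,1) acc=54 (h:54 v:6)
  [4] (1,1) acc=52 (h:52 v:2)
  [4] (2,0) acc=64 (h:64 v:8)
  [4] (2,1) acc=52 (h:52 v:4)

PE[2][1].acc = 52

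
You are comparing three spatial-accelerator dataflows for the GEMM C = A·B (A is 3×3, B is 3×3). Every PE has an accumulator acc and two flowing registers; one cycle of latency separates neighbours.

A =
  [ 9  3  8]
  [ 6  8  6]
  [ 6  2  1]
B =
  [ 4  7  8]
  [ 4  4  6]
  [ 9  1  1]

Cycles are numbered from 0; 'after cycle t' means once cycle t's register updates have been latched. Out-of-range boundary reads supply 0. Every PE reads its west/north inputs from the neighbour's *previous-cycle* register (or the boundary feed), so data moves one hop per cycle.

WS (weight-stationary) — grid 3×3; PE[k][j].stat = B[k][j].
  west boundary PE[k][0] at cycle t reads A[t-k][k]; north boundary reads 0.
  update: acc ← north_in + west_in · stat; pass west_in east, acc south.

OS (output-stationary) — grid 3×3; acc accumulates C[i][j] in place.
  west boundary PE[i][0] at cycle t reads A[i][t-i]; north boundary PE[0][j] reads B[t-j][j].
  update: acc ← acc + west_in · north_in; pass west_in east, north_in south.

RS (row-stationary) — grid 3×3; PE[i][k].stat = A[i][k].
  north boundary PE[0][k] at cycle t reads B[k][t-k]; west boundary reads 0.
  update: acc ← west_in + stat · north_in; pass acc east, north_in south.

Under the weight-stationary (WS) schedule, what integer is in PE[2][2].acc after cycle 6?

PE[2][2].acc = 61

WS 3×3: PE[2][2] cycle-by-cycle (with neighbour feeds):
  [0] (1,2) acc=0 (h:0 v:0)
  [0] (2,1) acc=0 (h:0 v:0)
  [0] (2,2) acc=0 (h:0 v:0)
  [1] (1,2) acc=0 (h:0 v:0)
  [1] (2,1) acc=0 (h:0 v:0)
  [1] (2,2) acc=0 (h:0 v:0)
  [2] (1,2) acc=0 (h:0 v:0)
  [2] (2,1) acc=0 (h:0 v:0)
  [2] (2,2) acc=0 (h:0 v:0)
  [3] (1,2) acc=90 (h:3 v:90)
  [3] (2,1) acc=83 (h:8 v:83)
  [3] (2,2) acc=0 (h:0 v:0)
  [4] (1,2) acc=96 (h:8 v:96)
  [4] (2,1) acc=80 (h:6 v:80)
  [4] (2,2) acc=98 (h:8 v:98)
  [5] (1,2) acc=60 (h:2 v:60)
  [5] (2,1) acc=51 (h:1 v:51)
  [5] (2,2) acc=102 (h:6 v:102)
  [6] (1,2) acc=0 (h:0 v:0)
  [6] (2,1) acc=0 (h:0 v:0)
  [6] (2,2) acc=61 (h:1 v:61)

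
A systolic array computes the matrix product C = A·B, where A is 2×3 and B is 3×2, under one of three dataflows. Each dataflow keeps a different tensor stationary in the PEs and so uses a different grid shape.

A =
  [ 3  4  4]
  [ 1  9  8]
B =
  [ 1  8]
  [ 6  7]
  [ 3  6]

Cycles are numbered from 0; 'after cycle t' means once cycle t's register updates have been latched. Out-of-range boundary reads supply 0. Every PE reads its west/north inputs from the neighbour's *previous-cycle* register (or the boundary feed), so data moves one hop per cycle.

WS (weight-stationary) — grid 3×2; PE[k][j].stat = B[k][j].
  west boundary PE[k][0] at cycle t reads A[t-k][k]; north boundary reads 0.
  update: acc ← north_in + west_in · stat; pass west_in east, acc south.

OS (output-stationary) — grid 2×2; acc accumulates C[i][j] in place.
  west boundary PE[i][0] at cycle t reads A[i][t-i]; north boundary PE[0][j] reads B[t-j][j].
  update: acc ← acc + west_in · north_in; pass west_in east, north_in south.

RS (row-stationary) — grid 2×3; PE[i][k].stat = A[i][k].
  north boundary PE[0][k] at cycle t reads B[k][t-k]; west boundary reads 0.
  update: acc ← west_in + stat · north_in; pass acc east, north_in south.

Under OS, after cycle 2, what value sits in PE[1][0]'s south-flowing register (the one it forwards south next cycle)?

register = 6

OS 2×2: PE[1][0] cycle-by-cycle (with neighbour feeds):
  c0 r0c0: 3 / 3 / 1
  c0 r1c0: 0 / 0 / 0
  c1 r0c0: 27 / 4 / 6
  c1 r1c0: 1 / 1 / 1
  c2 r0c0: 39 / 4 / 3
  c2 r1c0: 55 / 9 / 6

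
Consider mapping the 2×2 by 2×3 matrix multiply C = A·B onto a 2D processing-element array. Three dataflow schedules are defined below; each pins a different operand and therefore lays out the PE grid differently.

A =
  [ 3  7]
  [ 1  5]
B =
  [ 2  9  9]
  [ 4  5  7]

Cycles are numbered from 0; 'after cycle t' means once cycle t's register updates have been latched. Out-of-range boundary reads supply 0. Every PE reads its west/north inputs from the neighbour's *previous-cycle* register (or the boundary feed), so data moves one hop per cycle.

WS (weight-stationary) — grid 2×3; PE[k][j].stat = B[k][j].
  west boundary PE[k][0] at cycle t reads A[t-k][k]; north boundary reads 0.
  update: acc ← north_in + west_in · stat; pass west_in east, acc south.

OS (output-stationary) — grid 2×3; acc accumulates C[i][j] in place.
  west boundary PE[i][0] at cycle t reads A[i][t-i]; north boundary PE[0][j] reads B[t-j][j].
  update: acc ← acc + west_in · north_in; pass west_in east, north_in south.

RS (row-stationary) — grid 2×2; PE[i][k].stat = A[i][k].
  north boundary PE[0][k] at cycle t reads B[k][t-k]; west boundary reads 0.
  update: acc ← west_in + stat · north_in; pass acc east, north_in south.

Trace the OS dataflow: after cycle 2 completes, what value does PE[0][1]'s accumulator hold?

OS on a 2×3 grid — tracing PE[0][1] and its feeders:
  c0 r0c0: 6 / 3 / 2
  c0 r0c1: 0 / 0 / 0
  c1 r0c0: 34 / 7 / 4
  c1 r0c1: 27 / 3 / 9
  c2 r0c0: 34 / 0 / 0
  c2 r0c1: 62 / 7 / 5

PE[0][1].acc = 62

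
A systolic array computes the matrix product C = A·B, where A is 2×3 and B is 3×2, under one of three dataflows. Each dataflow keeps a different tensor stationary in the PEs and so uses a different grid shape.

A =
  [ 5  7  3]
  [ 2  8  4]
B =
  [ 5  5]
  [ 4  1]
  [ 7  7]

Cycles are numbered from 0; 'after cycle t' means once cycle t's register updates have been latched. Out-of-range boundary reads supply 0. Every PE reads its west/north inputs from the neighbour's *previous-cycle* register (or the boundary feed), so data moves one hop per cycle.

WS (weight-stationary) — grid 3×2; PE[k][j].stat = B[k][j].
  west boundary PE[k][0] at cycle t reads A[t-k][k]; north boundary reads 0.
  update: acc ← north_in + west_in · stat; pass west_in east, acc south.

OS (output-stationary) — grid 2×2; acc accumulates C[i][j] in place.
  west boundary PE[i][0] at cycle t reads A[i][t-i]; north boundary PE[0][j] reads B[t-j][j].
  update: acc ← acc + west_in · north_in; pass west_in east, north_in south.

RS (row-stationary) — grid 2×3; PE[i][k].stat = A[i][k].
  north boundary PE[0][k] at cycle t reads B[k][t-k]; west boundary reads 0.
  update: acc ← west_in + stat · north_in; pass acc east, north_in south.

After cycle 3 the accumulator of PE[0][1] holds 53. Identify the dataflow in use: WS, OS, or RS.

dataflow = OS

WS [3×2] PE[0][1] across cycles:
  t=0 PE[0][1]: acc=0 h=0 v=0
  t=1 PE[0][1]: acc=25 h=5 v=25
  t=2 PE[0][1]: acc=10 h=2 v=10
  t=3 PE[0][1]: acc=0 h=0 v=0
OS [2×2] PE[0][1] across cycles:
  t=0 PE[0][1]: acc=0 h=0 v=0
  t=1 PE[0][1]: acc=25 h=5 v=5
  t=2 PE[0][1]: acc=32 h=7 v=1
  t=3 PE[0][1]: acc=53 h=3 v=7
RS [2×3] PE[0][1] across cycles:
  t=0 PE[0][1]: acc=0 h=0 v=0
  t=1 PE[0][1]: acc=53 h=53 v=4
  t=2 PE[0][1]: acc=32 h=32 v=1
  t=3 PE[0][1]: acc=0 h=0 v=0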